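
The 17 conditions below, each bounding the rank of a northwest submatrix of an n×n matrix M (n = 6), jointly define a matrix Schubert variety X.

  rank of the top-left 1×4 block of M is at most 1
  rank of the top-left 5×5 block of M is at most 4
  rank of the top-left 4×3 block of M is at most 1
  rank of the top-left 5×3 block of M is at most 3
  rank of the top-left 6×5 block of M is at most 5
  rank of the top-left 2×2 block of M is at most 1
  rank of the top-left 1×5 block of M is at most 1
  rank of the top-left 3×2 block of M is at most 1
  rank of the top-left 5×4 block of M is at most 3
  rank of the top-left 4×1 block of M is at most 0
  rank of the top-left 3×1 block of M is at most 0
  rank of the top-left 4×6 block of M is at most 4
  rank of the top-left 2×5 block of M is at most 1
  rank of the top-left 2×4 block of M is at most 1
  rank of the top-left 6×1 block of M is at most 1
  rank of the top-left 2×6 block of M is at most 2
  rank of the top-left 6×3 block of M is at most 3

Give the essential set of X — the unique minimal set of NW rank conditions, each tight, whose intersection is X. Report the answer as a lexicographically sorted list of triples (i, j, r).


The tightest implied rank at each (i,j), from the 17 conditions:

  row 1: 0  1  1  1  1  1
  row 2: 0  1  1  1  1  2
  row 3: 0  1  1  2  2  3
  row 4: 0  1  1  2  3  4
  row 5: 1  2  2  3  4  5
  row 6: 1  2  3  4  5  6

the unique w with this rank table is (2, 6, 4, 5, 1, 3).

3 SE-corners of the 9-cell Rothe diagram give Ess(w):

[(2, 5, 1), (4, 1, 0), (4, 3, 1)]


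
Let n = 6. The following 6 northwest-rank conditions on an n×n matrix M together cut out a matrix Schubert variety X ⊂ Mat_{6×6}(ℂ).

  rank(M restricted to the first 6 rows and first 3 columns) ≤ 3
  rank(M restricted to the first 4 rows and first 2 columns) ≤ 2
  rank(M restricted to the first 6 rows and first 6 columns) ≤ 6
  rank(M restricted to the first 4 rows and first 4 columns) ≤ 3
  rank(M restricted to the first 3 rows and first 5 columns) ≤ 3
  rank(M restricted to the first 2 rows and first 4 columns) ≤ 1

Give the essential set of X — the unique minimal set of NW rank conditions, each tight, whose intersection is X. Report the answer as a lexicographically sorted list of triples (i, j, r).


Propagating the 6 rank bounds to every northwest block:

  i=1: 1, 1, 1, 1, 1, 1
  i=2: 1, 1, 1, 1, 2, 2
  i=3: 1, 2, 2, 2, 3, 3
  i=4: 1, 2, 3, 3, 4, 4
  i=5: 1, 2, 3, 4, 5, 5
  i=6: 1, 2, 3, 4, 5, 6

reading off 1-entries of Δ²R: w = (1, 5, 2, 3, 4, 6).

1 SE-corner of the 3-cell Rothe diagram gives Ess(w):

[(2, 4, 1)]


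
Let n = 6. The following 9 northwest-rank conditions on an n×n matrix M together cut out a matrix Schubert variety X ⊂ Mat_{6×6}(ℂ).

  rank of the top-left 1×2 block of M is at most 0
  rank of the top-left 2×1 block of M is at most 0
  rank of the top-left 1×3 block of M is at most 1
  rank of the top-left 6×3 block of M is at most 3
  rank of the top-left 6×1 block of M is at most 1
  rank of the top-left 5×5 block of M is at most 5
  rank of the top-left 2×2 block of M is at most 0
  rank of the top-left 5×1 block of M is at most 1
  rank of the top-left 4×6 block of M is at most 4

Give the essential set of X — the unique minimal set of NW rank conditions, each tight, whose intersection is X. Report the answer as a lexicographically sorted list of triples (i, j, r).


Recovering R(i,j) via the rank-extension bound from the 9 conditions:

  R[1]: 0  0  1  1  1  1
  R[2]: 0  0  1  2  2  2
  R[3]: 1  1  2  3  3  3
  R[4]: 1  2  3  4  4  4
  R[5]: 1  2  3  4  5  5
  R[6]: 1  2  3  4  5  6

reading off 1-entries of Δ²R: w = (3, 4, 1, 2, 5, 6).

Fulton essential set (1 of the 4 Rothe cells):

[(2, 2, 0)]


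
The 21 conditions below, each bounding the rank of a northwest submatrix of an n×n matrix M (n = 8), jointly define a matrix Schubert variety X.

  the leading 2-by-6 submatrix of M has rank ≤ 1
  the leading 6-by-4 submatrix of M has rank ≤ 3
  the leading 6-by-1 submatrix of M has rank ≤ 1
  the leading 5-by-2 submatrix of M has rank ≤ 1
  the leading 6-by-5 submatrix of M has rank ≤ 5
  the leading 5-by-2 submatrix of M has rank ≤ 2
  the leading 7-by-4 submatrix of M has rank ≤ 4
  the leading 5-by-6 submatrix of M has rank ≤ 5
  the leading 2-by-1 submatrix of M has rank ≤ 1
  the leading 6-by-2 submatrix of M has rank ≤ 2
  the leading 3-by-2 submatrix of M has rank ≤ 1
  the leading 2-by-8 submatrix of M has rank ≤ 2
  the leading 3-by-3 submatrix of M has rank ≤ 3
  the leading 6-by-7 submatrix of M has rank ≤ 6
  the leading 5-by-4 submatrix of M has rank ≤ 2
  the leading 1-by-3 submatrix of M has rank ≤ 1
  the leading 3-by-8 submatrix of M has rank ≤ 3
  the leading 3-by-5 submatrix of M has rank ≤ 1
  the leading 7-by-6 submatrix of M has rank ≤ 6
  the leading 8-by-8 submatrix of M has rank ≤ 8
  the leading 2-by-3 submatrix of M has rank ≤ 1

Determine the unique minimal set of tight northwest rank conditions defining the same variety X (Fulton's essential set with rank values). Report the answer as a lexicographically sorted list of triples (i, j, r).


The tightest implied rank at each (i,j), from the 21 conditions:

  i=1: 1, 1, 1, 1, 1, 1, 1, 1
  i=2: 1, 1, 1, 1, 1, 1, 2, 2
  i=3: 1, 1, 1, 1, 1, 2, 3, 3
  i=4: 1, 1, 2, 2, 2, 3, 4, 4
  i=5: 1, 1, 2, 2, 3, 4, 5, 5
  i=6: 1, 2, 3, 3, 4, 5, 6, 6
  i=7: 1, 2, 3, 4, 5, 6, 7, 7
  i=8: 1, 2, 3, 4, 5, 6, 7, 8

the unique w with this rank table is (1, 7, 6, 3, 5, 2, 4, 8).

|D(w)|=12, |Ess(w)|=4:

[(2, 6, 1), (3, 5, 1), (5, 2, 1), (5, 4, 2)]


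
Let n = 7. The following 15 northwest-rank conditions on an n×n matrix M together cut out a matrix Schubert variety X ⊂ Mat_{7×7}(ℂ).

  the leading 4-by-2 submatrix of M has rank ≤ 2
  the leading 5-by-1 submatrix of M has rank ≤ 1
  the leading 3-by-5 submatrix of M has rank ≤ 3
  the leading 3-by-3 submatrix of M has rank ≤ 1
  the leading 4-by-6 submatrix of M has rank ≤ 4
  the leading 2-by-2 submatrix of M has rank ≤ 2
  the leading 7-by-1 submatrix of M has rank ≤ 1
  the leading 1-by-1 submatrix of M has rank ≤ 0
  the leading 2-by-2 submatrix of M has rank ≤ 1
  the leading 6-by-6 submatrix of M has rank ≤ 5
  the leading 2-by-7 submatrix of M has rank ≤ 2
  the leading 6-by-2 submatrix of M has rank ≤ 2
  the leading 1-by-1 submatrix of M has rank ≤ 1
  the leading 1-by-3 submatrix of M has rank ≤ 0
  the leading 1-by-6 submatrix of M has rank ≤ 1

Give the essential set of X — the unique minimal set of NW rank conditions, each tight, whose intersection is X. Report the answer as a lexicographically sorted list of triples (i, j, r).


Reconstructing r_w from the 15 given conditions:

  R[1]: 0 | 0 | 0 | 1 | 1 | 1 | 1
  R[2]: 1 | 1 | 1 | 2 | 2 | 2 | 2
  R[3]: 1 | 1 | 1 | 2 | 3 | 3 | 3
  R[4]: 1 | 2 | 2 | 3 | 4 | 4 | 4
  R[5]: 1 | 2 | 3 | 4 | 5 | 5 | 5
  R[6]: 1 | 2 | 3 | 4 | 5 | 5 | 6
  R[7]: 1 | 2 | 3 | 4 | 5 | 6 | 7

the unique w with this rank table is (4, 1, 5, 2, 3, 7, 6).

ℓ(w)=6; the 3 essential cells (i,j,r):

[(1, 3, 0), (3, 3, 1), (6, 6, 5)]


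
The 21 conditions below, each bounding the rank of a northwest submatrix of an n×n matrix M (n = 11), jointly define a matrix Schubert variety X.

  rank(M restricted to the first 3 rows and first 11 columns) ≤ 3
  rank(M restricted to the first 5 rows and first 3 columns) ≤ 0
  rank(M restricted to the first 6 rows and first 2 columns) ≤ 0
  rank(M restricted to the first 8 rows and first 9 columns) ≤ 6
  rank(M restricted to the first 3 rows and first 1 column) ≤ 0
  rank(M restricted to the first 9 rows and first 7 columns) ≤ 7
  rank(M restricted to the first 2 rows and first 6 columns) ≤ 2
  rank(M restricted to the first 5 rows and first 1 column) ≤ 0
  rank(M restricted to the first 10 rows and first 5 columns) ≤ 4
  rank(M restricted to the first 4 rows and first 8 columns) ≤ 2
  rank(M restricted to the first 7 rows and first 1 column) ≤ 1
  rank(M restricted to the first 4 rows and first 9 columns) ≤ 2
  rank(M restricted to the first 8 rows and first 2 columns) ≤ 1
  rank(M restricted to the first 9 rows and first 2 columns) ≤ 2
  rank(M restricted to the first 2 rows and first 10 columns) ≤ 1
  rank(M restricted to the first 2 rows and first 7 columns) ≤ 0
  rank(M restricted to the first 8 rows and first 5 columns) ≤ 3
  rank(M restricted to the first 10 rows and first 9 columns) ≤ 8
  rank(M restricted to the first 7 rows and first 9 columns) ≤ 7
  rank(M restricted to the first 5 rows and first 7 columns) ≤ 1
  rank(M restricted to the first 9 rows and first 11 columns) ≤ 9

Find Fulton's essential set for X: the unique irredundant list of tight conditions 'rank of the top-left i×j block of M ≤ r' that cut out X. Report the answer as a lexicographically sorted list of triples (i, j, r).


The tightest implied rank at each (i,j), from the 21 conditions:

  row 1: 0, 0, 0, 0, 0, 0, 0, 1, 1, 1, 1
  row 2: 0, 0, 0, 0, 0, 0, 0, 1, 1, 1, 2
  row 3: 0, 0, 0, 1, 1, 1, 1, 2, 2, 2, 3
  row 4: 0, 0, 0, 1, 1, 1, 1, 2, 2, 3, 4
  row 5: 0, 0, 0, 1, 1, 1, 1, 2, 3, 4, 5
  row 6: 0, 0, 1, 2, 2, 2, 2, 3, 4, 5, 6
  row 7: 1, 1, 2, 3, 3, 3, 3, 4, 5, 6, 7
  row 8: 1, 1, 2, 3, 3, 4, 4, 5, 6, 7, 8
  row 9: 1, 2, 3, 4, 4, 5, 5, 6, 7, 8, 9
  row 10: 1, 2, 3, 4, 4, 5, 6, 7, 8, 9, 10
  row 11: 1, 2, 3, 4, 5, 6, 7, 8, 9, 10, 11

reading off 1-entries of Δ²R: w = (8, 11, 4, 10, 9, 3, 1, 6, 2, 7, 5).

|D(w)|=37, |Ess(w)|=9:

[(2, 7, 0), (2, 10, 1), (4, 9, 2), (5, 3, 0), (5, 7, 1), (6, 2, 0), (8, 2, 1), (8, 5, 3), (10, 5, 4)]


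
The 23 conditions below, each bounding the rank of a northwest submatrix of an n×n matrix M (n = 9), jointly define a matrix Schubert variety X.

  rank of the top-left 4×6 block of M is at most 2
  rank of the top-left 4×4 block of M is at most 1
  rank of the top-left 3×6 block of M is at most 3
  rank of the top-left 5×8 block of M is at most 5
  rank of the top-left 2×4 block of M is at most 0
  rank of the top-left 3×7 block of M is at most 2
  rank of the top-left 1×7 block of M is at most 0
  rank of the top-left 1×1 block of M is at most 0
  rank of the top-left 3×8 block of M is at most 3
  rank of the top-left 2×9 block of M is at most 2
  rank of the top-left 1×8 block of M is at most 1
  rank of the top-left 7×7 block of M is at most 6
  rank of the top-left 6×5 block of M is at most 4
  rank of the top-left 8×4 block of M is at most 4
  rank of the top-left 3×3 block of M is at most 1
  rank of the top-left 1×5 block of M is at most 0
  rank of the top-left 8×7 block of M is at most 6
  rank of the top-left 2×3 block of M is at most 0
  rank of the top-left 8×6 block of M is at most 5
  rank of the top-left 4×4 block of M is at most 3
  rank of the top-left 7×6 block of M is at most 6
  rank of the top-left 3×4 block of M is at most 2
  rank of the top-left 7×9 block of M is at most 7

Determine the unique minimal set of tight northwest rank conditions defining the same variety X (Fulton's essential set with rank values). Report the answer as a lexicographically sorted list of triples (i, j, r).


The tightest implied rank at each (i,j), from the 23 conditions:

  row 1: 0 0 0 0 0 0 0 1 1
  row 2: 0 0 0 0 1 1 1 2 2
  row 3: 1 1 1 1 2 2 2 3 3
  row 4: 1 1 1 1 2 2 3 4 4
  row 5: 1 2 2 2 3 3 4 5 5
  row 6: 1 2 3 3 4 4 5 6 6
  row 7: 1 2 3 4 5 5 6 7 7
  row 8: 1 2 3 4 5 5 6 7 8
  row 9: 1 2 3 4 5 6 7 8 9

the unique w with this rank table is (8, 5, 1, 7, 2, 3, 4, 9, 6).

Fulton essential set (5 of the 16 Rothe cells):

[(1, 7, 0), (2, 4, 0), (4, 4, 1), (4, 6, 2), (8, 6, 5)]


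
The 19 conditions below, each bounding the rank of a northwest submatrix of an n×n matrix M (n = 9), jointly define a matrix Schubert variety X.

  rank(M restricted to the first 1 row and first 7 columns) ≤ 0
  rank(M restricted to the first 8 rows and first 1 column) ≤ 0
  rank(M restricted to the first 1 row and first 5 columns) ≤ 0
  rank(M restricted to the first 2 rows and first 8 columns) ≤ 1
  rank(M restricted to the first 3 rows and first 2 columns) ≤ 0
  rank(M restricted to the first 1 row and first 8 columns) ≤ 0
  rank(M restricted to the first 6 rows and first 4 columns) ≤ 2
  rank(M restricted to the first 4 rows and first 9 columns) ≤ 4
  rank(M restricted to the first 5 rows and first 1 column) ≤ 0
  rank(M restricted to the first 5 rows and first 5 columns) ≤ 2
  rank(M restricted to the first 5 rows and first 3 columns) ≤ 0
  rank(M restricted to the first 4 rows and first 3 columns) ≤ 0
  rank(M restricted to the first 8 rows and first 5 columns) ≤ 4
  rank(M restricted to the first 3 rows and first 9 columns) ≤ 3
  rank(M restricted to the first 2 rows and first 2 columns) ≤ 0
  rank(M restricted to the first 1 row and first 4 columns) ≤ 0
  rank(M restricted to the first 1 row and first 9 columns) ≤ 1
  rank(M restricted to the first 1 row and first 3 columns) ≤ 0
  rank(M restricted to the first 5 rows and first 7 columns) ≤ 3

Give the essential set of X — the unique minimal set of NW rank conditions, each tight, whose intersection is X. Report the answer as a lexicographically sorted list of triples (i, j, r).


Propagating the 19 rank bounds to every northwest block:

  R[1]: 0 | 0 | 0 | 0 | 0 | 0 | 0 | 0 | 1
  R[2]: 0 | 0 | 0 | 1 | 1 | 1 | 1 | 1 | 2
  R[3]: 0 | 0 | 0 | 1 | 2 | 2 | 2 | 2 | 3
  R[4]: 0 | 0 | 0 | 1 | 2 | 3 | 3 | 3 | 4
  R[5]: 0 | 0 | 0 | 1 | 2 | 3 | 3 | 4 | 5
  R[6]: 0 | 1 | 1 | 2 | 3 | 4 | 4 | 5 | 6
  R[7]: 0 | 1 | 2 | 3 | 4 | 5 | 5 | 6 | 7
  R[8]: 0 | 1 | 2 | 3 | 4 | 5 | 6 | 7 | 8
  R[9]: 1 | 2 | 3 | 4 | 5 | 6 | 7 | 8 | 9

reading off 1-entries of Δ²R: w = (9, 4, 5, 6, 8, 2, 3, 7, 1).

Rothe diagram D(w) (24 cells), 4 SE-corners (essential conditions):

[(1, 8, 0), (5, 3, 0), (5, 7, 3), (8, 1, 0)]


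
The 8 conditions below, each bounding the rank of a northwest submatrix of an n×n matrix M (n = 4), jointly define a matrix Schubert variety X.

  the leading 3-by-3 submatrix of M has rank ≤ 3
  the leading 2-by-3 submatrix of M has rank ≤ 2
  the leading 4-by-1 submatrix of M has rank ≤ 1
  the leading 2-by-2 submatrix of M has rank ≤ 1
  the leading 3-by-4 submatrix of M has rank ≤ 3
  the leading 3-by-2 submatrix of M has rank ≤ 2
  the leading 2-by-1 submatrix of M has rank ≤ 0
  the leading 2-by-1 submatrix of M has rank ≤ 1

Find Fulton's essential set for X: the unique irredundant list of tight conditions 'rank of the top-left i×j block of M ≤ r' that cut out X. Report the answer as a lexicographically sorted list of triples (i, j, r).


The tightest implied rank at each (i,j), from the 8 conditions:

  i=1: 0  1  1  1
  i=2: 0  1  2  2
  i=3: 1  2  3  3
  i=4: 1  2  3  4

reading off 1-entries of Δ²R: w = (2, 3, 1, 4).

1 SE-corner of the 2-cell Rothe diagram gives Ess(w):

[(2, 1, 0)]


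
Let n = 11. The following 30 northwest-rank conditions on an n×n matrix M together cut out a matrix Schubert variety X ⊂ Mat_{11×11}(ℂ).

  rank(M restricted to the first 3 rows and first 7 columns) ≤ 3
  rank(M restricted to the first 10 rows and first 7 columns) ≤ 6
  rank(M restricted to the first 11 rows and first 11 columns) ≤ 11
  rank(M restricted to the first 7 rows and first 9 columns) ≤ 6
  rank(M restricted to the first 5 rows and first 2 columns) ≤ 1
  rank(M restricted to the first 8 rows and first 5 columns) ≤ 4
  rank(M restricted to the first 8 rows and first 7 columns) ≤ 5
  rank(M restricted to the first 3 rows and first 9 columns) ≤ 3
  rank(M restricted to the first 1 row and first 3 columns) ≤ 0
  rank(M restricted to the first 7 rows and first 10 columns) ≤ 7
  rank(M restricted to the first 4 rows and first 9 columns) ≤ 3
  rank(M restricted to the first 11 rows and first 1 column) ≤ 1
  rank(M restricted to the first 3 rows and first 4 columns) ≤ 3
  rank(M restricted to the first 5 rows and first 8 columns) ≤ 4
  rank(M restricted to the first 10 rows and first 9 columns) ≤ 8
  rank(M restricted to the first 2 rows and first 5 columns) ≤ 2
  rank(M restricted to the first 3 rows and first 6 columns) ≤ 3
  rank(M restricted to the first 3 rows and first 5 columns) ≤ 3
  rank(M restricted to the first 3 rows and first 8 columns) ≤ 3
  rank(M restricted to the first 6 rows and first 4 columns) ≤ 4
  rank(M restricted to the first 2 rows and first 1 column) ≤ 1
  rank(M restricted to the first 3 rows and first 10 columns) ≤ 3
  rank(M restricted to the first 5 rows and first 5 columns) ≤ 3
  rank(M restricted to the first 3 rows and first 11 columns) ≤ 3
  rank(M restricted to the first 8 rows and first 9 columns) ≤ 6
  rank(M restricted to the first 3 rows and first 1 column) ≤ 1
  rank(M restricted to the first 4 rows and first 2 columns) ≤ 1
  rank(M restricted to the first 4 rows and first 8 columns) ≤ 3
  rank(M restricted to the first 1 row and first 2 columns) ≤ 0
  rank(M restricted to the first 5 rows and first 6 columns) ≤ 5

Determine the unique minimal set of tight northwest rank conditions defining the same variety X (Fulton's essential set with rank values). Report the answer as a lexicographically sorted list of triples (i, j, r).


Rank table r_w(11×11) implied by the 30 constraints:

  R[1]: 0 | 0 | 0 | 1 | 1 | 1 | 1 | 1 | 1 | 1 | 1
  R[2]: 1 | 1 | 1 | 2 | 2 | 2 | 2 | 2 | 2 | 2 | 2
  R[3]: 1 | 1 | 2 | 3 | 3 | 3 | 3 | 3 | 3 | 3 | 3
  R[4]: 1 | 1 | 2 | 3 | 3 | 3 | 3 | 3 | 3 | 4 | 4
  R[5]: 1 | 1 | 2 | 3 | 3 | 4 | 4 | 4 | 4 | 5 | 5
  R[6]: 1 | 2 | 3 | 4 | 4 | 5 | 5 | 5 | 5 | 6 | 6
  R[7]: 1 | 2 | 3 | 4 | 4 | 5 | 5 | 6 | 6 | 7 | 7
  R[8]: 1 | 2 | 3 | 4 | 4 | 5 | 5 | 6 | 6 | 7 | 8
  R[9]: 1 | 2 | 3 | 4 | 5 | 6 | 6 | 7 | 7 | 8 | 9
  R[10]: 1 | 2 | 3 | 4 | 5 | 6 | 6 | 7 | 8 | 9 | 10
  R[11]: 1 | 2 | 3 | 4 | 5 | 6 | 7 | 8 | 9 | 10 | 11

second differences of R give the permutation w = (4, 1, 3, 10, 6, 2, 8, 11, 5, 9, 7).

ℓ(w)=18; the 8 essential cells (i,j,r):

[(1, 3, 0), (4, 9, 3), (5, 2, 1), (5, 5, 3), (8, 5, 4), (8, 7, 5), (8, 9, 6), (10, 7, 6)]


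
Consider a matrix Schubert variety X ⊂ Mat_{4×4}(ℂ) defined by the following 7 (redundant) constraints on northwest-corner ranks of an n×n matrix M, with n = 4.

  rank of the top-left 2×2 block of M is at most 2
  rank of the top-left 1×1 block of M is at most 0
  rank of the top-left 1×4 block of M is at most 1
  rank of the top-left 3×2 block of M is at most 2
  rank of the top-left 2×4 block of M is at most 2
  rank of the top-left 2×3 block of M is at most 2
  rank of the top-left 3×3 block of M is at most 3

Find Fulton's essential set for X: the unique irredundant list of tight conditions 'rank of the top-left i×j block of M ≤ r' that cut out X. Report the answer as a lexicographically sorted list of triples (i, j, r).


Recovering R(i,j) via the rank-extension bound from the 7 conditions:

  R[1]: 0  1  1  1
  R[2]: 1  2  2  2
  R[3]: 1  2  3  3
  R[4]: 1  2  3  4

second differences of R give the permutation w = (2, 1, 3, 4).

D(w) has 1 cell with 1 SE-corner; essential set:

[(1, 1, 0)]


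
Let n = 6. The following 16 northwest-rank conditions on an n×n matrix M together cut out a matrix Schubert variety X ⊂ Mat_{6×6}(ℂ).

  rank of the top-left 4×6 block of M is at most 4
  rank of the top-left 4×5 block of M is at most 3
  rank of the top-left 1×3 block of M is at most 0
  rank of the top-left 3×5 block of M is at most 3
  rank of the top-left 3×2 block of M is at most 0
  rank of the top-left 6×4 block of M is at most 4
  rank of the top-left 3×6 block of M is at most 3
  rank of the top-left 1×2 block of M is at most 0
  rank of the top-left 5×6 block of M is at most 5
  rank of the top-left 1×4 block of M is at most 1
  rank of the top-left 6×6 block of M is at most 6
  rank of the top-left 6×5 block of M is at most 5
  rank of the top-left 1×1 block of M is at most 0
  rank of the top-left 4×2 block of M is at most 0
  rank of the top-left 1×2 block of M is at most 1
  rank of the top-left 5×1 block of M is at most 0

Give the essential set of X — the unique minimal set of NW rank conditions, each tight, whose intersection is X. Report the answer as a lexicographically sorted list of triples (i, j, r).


The tightest implied rank at each (i,j), from the 16 conditions:

  R[1]: 0 0 0 1 1 1
  R[2]: 0 0 1 2 2 2
  R[3]: 0 0 1 2 3 3
  R[4]: 0 0 1 2 3 4
  R[5]: 0 1 2 3 4 5
  R[6]: 1 2 3 4 5 6

reading off 1-entries of Δ²R: w = (4, 3, 5, 6, 2, 1).

Fulton essential set (3 of the 10 Rothe cells):

[(1, 3, 0), (4, 2, 0), (5, 1, 0)]


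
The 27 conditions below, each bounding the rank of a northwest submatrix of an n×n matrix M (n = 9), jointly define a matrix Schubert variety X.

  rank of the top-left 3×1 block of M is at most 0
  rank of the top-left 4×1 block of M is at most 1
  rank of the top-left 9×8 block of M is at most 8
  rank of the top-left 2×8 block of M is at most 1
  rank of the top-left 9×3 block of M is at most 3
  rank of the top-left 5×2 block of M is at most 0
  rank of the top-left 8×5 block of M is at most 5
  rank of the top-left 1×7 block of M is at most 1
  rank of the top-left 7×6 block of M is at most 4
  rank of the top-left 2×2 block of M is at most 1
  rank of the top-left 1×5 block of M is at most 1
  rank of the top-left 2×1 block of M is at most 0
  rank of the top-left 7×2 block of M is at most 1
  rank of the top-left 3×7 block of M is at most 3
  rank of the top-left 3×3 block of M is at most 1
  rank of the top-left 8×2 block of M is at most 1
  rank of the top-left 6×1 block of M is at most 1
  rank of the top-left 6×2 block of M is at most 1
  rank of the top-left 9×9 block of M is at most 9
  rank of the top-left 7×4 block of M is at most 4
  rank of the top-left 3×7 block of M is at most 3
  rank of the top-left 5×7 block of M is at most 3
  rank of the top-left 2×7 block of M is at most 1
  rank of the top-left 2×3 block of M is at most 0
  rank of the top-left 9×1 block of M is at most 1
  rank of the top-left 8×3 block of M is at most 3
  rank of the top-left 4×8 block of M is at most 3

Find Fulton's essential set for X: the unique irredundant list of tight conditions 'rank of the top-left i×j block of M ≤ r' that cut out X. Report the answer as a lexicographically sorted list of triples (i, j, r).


Computing R[i][j] = min implied NW-rank bound (n=9, 27 conditions):

  i=1: 0, 0, 0, 1, 1, 1, 1, 1, 1
  i=2: 0, 0, 0, 1, 1, 1, 1, 1, 2
  i=3: 0, 0, 1, 2, 2, 2, 2, 2, 3
  i=4: 0, 0, 1, 2, 3, 3, 3, 3, 4
  i=5: 0, 0, 1, 2, 3, 3, 3, 4, 5
  i=6: 1, 1, 2, 3, 4, 4, 4, 5, 6
  i=7: 1, 1, 2, 3, 4, 4, 5, 6, 7
  i=8: 1, 1, 2, 3, 4, 5, 6, 7, 8
  i=9: 1, 2, 3, 4, 5, 6, 7, 8, 9

reading off 1-entries of Δ²R: w = (4, 9, 3, 5, 8, 1, 7, 6, 2).

6 SE-corners of the 21-cell Rothe diagram give Ess(w):

[(2, 3, 0), (2, 8, 1), (5, 2, 0), (5, 7, 3), (7, 6, 4), (8, 2, 1)]


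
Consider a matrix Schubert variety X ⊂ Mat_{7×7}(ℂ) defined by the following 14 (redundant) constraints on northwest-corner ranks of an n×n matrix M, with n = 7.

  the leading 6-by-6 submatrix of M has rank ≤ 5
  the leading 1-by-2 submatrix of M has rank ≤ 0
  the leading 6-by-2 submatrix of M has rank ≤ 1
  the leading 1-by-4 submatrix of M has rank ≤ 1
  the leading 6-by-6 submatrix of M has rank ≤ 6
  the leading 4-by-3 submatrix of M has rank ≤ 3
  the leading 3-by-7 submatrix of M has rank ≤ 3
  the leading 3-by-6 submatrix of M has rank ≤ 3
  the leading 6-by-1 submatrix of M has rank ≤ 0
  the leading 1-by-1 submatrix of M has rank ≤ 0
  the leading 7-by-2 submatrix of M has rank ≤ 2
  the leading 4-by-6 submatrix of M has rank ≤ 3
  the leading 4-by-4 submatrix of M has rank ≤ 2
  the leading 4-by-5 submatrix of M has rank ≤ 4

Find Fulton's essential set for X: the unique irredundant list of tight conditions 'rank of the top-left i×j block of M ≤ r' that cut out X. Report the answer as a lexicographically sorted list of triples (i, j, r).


The tightest implied rank at each (i,j), from the 14 conditions:

  row 1: 0  0  1  1  1  1  1
  row 2: 0  1  2  2  2  2  2
  row 3: 0  1  2  2  3  3  3
  row 4: 0  1  2  2  3  3  4
  row 5: 0  1  2  3  4  4  5
  row 6: 0  1  2  3  4  5  6
  row 7: 1  2  3  4  5  6  7

giving w = (3, 2, 5, 7, 4, 6, 1) via Δ²R.

Fulton essential set (4 of the 10 Rothe cells):

[(1, 2, 0), (4, 4, 2), (4, 6, 3), (6, 1, 0)]


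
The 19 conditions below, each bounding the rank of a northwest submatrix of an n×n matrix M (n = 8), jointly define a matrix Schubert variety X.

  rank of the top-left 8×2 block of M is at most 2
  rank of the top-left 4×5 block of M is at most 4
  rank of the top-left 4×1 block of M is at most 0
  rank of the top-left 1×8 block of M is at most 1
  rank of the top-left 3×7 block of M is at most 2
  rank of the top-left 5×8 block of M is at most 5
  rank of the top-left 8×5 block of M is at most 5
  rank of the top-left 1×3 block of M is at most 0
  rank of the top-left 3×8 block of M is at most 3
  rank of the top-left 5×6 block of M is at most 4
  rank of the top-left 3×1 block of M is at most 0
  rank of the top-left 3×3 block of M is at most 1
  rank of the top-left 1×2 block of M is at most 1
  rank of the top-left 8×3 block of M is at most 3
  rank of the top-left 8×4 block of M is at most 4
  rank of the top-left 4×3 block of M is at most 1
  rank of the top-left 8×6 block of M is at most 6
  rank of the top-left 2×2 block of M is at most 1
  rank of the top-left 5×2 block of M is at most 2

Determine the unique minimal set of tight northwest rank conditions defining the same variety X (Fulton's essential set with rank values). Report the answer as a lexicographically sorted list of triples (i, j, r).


The tightest implied rank at each (i,j), from the 19 conditions:

  0 0 0 1 1 1 1 1
  0 1 1 2 2 2 2 2
  0 1 1 2 2 2 2 3
  0 1 1 2 3 3 3 4
  1 2 2 3 4 4 4 5
  1 2 3 4 5 5 5 6
  1 2 3 4 5 6 6 7
  1 2 3 4 5 6 7 8

so w = (4, 2, 8, 5, 1, 3, 6, 7).

D(w) has 11 cells with 4 SE-corners; essential set:

[(1, 3, 0), (3, 7, 2), (4, 1, 0), (4, 3, 1)]


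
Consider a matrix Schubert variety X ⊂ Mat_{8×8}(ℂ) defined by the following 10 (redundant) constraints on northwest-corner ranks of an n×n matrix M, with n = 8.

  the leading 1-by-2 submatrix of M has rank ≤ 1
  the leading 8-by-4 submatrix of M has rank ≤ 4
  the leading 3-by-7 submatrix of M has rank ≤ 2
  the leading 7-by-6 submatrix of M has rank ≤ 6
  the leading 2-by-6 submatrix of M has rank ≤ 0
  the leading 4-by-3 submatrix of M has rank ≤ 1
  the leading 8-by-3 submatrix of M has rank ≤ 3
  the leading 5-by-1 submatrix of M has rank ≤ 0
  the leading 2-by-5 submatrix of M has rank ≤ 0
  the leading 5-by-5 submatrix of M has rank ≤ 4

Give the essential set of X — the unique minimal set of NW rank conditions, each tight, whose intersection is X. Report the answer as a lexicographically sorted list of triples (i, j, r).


Computing R[i][j] = min implied NW-rank bound (n=8, 10 conditions):

  R[1]: 0  0  0  0  0  0  1  1
  R[2]: 0  0  0  0  0  0  1  2
  R[3]: 0  1  1  1  1  1  2  3
  R[4]: 0  1  1  2  2  2  3  4
  R[5]: 0  1  2  3  3  3  4  5
  R[6]: 1  2  3  4  4  4  5  6
  R[7]: 1  2  3  4  5  5  6  7
  R[8]: 1  2  3  4  5  6  7  8

hence w(1..8) = (7, 8, 2, 4, 3, 1, 5, 6).

ℓ(w)=16; the 3 essential cells (i,j,r):

[(2, 6, 0), (4, 3, 1), (5, 1, 0)]


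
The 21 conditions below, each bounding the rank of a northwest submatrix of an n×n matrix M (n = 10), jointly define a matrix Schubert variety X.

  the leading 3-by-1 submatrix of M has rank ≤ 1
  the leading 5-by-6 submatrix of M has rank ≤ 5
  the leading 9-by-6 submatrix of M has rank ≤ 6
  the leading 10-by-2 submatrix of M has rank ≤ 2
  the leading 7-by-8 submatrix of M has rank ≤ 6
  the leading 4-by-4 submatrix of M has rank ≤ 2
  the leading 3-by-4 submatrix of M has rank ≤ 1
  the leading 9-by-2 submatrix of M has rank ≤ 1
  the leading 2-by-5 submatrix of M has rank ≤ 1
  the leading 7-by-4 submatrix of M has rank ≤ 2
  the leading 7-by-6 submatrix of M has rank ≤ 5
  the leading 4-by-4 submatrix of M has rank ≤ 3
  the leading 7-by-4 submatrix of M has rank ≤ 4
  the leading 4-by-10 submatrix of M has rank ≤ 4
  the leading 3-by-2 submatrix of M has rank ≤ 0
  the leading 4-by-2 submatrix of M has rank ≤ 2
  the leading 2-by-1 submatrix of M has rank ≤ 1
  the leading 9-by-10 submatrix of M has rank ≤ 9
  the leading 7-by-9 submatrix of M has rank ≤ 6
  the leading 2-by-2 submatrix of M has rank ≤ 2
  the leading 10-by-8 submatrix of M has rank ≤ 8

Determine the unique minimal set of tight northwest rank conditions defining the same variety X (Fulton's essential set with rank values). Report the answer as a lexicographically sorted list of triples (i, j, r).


Propagating the 21 rank bounds to every northwest block:

  0, 0, 1, 1, 1, 1, 1, 1, 1, 1
  0, 0, 1, 1, 1, 2, 2, 2, 2, 2
  0, 0, 1, 1, 2, 3, 3, 3, 3, 3
  1, 1, 2, 2, 3, 4, 4, 4, 4, 4
  1, 1, 2, 2, 3, 4, 5, 5, 5, 5
  1, 1, 2, 2, 3, 4, 5, 6, 6, 6
  1, 1, 2, 2, 3, 4, 5, 6, 6, 7
  1, 1, 2, 3, 4, 5, 6, 7, 7, 8
  1, 1, 2, 3, 4, 5, 6, 7, 8, 9
  1, 2, 3, 4, 5, 6, 7, 8, 9, 10

second differences of R give the permutation w = (3, 6, 5, 1, 7, 8, 10, 4, 9, 2).

|D(w)|=18, |Ess(w)|=6:

[(2, 5, 1), (3, 2, 0), (3, 4, 1), (7, 4, 2), (7, 9, 6), (9, 2, 1)]


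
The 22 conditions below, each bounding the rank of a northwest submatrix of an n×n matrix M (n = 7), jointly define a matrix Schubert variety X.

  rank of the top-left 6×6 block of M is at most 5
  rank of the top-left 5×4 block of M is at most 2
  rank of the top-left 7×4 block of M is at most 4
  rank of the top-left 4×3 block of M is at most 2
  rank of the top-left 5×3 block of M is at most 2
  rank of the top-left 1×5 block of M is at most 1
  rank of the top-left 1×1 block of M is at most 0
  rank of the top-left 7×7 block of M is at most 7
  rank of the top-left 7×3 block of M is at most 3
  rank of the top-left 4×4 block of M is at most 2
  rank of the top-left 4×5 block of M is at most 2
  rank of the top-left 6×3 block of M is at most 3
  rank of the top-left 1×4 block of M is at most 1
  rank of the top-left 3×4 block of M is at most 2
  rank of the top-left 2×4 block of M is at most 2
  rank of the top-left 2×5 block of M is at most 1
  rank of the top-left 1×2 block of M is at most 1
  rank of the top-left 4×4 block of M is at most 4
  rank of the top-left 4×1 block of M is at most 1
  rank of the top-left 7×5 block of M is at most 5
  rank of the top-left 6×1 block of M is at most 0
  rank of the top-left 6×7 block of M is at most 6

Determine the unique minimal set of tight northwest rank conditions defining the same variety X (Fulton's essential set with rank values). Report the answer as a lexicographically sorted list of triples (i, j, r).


Computing R[i][j] = min implied NW-rank bound (n=7, 22 conditions):

  row 1: 0 | 1 | 1 | 1 | 1 | 1 | 1
  row 2: 0 | 1 | 1 | 1 | 1 | 2 | 2
  row 3: 0 | 1 | 2 | 2 | 2 | 3 | 3
  row 4: 0 | 1 | 2 | 2 | 2 | 3 | 4
  row 5: 0 | 1 | 2 | 2 | 3 | 4 | 5
  row 6: 0 | 1 | 2 | 3 | 4 | 5 | 6
  row 7: 1 | 2 | 3 | 4 | 5 | 6 | 7

reading off 1-entries of Δ²R: w = (2, 6, 3, 7, 5, 4, 1).

4 SE-corners of the 12-cell Rothe diagram give Ess(w):

[(2, 5, 1), (4, 5, 2), (5, 4, 2), (6, 1, 0)]


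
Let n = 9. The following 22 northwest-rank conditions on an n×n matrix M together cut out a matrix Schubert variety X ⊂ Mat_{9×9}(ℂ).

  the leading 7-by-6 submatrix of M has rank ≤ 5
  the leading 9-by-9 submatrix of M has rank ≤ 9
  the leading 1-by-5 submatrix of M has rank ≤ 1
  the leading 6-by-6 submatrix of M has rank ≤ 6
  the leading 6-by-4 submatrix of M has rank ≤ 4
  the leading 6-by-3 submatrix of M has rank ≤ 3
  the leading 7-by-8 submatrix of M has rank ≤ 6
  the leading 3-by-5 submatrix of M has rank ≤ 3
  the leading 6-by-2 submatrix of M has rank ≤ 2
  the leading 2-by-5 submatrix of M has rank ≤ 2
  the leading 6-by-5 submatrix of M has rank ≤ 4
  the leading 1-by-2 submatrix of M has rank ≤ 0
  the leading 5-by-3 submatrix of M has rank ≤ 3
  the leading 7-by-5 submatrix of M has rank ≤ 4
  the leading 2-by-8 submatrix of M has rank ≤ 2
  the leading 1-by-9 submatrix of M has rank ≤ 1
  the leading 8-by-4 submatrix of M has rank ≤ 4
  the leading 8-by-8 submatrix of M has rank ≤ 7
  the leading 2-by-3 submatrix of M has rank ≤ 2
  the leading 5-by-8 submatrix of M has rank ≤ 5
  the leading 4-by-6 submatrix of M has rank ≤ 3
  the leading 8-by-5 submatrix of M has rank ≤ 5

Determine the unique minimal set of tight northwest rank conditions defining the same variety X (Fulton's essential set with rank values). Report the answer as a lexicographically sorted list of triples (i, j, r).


The tightest implied rank at each (i,j), from the 22 conditions:

  i=1: 0, 0, 1, 1, 1, 1, 1, 1, 1
  i=2: 1, 1, 2, 2, 2, 2, 2, 2, 2
  i=3: 1, 2, 3, 3, 3, 3, 3, 3, 3
  i=4: 1, 2, 3, 3, 3, 3, 4, 4, 4
  i=5: 1, 2, 3, 4, 4, 4, 5, 5, 5
  i=6: 1, 2, 3, 4, 4, 5, 6, 6, 6
  i=7: 1, 2, 3, 4, 4, 5, 6, 6, 7
  i=8: 1, 2, 3, 4, 5, 6, 7, 7, 8
  i=9: 1, 2, 3, 4, 5, 6, 7, 8, 9

reading off 1-entries of Δ²R: w = (3, 1, 2, 7, 4, 6, 9, 5, 8).

D(w) has 8 cells with 4 SE-corners; essential set:

[(1, 2, 0), (4, 6, 3), (7, 5, 4), (7, 8, 6)]


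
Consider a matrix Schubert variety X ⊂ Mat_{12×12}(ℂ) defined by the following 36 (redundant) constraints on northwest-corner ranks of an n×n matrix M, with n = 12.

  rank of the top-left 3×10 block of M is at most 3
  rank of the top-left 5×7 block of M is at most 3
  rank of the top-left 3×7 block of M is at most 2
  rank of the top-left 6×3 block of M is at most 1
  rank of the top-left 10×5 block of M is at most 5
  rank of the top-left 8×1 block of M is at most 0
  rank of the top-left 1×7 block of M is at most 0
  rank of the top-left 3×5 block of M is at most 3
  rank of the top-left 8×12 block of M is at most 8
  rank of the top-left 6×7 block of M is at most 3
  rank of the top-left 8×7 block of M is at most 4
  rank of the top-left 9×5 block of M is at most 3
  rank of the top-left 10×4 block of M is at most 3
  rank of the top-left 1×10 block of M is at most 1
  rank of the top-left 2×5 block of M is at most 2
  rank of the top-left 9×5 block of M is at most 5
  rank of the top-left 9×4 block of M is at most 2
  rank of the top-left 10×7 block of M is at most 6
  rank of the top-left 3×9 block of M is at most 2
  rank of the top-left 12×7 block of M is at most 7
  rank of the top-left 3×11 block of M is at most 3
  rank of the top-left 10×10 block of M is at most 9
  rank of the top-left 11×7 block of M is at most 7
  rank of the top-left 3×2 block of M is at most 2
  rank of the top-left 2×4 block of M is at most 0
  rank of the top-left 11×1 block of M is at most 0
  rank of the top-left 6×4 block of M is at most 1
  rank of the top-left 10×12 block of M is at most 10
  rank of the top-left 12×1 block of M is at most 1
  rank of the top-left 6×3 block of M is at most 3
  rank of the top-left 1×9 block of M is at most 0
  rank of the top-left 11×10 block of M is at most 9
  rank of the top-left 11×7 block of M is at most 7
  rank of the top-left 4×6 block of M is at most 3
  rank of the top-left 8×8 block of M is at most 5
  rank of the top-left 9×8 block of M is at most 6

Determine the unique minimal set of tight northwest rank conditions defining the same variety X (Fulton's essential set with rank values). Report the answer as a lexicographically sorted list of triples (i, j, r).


Reconstructing r_w from the 36 given conditions:

  i=1: 0 | 0 | 0 | 0 | 0 | 0 | 0 | 0 | 0 | 1 | 1 | 1
  i=2: 0 | 0 | 0 | 0 | 1 | 1 | 1 | 1 | 1 | 2 | 2 | 2
  i=3: 0 | 1 | 1 | 1 | 2 | 2 | 2 | 2 | 2 | 3 | 3 | 3
  i=4: 0 | 1 | 1 | 1 | 2 | 3 | 3 | 3 | 3 | 4 | 4 | 4
  i=5: 0 | 1 | 1 | 1 | 2 | 3 | 3 | 4 | 4 | 5 | 5 | 5
  i=6: 0 | 1 | 1 | 1 | 2 | 3 | 3 | 4 | 5 | 6 | 6 | 6
  i=7: 0 | 1 | 2 | 2 | 3 | 4 | 4 | 5 | 6 | 7 | 7 | 7
  i=8: 0 | 1 | 2 | 2 | 3 | 4 | 4 | 5 | 6 | 7 | 8 | 8
  i=9: 0 | 1 | 2 | 2 | 3 | 4 | 5 | 6 | 7 | 8 | 9 | 9
  i=10: 0 | 1 | 2 | 3 | 4 | 5 | 6 | 7 | 8 | 9 | 10 | 10
  i=11: 0 | 1 | 2 | 3 | 4 | 5 | 6 | 7 | 8 | 9 | 10 | 11
  i=12: 1 | 2 | 3 | 4 | 5 | 6 | 7 | 8 | 9 | 10 | 11 | 12

hence w(1..12) = (10, 5, 2, 6, 8, 9, 3, 11, 7, 4, 12, 1).

ℓ(w)=33; the 7 essential cells (i,j,r):

[(1, 9, 0), (2, 4, 0), (6, 4, 1), (6, 7, 3), (8, 7, 4), (9, 4, 2), (11, 1, 0)]


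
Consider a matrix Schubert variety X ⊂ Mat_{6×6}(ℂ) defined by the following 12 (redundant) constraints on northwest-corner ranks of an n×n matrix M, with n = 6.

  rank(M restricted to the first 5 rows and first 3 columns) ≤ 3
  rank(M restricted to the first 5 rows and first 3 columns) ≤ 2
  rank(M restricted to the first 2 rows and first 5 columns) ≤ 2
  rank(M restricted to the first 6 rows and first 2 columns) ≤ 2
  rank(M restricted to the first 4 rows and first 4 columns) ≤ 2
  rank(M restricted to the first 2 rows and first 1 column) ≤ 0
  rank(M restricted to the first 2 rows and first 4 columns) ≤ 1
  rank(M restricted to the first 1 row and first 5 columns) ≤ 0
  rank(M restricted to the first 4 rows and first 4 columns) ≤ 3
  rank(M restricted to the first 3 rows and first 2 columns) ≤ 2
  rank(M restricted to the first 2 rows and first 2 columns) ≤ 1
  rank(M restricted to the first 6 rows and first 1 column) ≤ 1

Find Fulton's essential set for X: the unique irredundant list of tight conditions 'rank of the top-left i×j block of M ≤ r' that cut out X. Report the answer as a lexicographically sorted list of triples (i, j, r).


Reconstructing r_w from the 12 given conditions:

  i=1: 0  0  0  0  0  1
  i=2: 0  1  1  1  1  2
  i=3: 1  2  2  2  2  3
  i=4: 1  2  2  2  3  4
  i=5: 1  2  2  3  4  5
  i=6: 1  2  3  4  5  6

so w = (6, 2, 1, 5, 4, 3).

D(w) has 9 cells with 4 SE-corners; essential set:

[(1, 5, 0), (2, 1, 0), (4, 4, 2), (5, 3, 2)]


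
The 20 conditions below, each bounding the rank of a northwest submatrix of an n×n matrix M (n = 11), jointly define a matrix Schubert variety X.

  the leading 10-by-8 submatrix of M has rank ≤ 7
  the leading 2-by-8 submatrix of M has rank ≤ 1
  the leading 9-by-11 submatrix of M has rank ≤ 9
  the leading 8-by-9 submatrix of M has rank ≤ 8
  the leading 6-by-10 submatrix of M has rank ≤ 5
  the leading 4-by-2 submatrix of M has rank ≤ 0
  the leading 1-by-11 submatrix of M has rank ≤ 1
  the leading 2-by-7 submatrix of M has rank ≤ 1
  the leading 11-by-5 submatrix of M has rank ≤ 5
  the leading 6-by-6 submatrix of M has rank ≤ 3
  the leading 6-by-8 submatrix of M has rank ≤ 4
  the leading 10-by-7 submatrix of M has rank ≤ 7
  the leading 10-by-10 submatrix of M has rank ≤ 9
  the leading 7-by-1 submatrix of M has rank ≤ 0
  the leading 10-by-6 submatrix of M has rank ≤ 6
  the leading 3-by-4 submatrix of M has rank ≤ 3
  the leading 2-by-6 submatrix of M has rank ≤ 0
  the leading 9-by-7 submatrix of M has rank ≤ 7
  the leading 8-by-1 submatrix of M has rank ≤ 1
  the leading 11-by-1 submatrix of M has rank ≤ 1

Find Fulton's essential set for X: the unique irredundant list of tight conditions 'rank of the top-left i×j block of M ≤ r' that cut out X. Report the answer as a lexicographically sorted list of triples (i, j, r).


The tightest implied rank at each (i,j), from the 20 conditions:

  0  0  0  0  0  0  1  1  1  1  1
  0  0  0  0  0  0  1  1  2  2  2
  0  0  1  1  1  1  2  2  3  3  3
  0  0  1  2  2  2  3  3  4  4  4
  0  1  2  3  3  3  4  4  5  5  5
  0  1  2  3  3  3  4  4  5  5  6
  0  1  2  3  4  4  5  5  6  6  7
  1  2  3  4  5  5  6  6  7  7  8
  1  2  3  4  5  6  7  7  8  8  9
  1  2  3  4  5  6  7  7  8  9  10
  1  2  3  4  5  6  7  8  9  10  11

so w = (7, 9, 3, 4, 2, 11, 5, 1, 6, 10, 8).

Fulton essential set (8 of the 25 Rothe cells):

[(2, 6, 0), (2, 8, 1), (4, 2, 0), (6, 6, 3), (6, 8, 4), (6, 10, 5), (7, 1, 0), (10, 8, 7)]


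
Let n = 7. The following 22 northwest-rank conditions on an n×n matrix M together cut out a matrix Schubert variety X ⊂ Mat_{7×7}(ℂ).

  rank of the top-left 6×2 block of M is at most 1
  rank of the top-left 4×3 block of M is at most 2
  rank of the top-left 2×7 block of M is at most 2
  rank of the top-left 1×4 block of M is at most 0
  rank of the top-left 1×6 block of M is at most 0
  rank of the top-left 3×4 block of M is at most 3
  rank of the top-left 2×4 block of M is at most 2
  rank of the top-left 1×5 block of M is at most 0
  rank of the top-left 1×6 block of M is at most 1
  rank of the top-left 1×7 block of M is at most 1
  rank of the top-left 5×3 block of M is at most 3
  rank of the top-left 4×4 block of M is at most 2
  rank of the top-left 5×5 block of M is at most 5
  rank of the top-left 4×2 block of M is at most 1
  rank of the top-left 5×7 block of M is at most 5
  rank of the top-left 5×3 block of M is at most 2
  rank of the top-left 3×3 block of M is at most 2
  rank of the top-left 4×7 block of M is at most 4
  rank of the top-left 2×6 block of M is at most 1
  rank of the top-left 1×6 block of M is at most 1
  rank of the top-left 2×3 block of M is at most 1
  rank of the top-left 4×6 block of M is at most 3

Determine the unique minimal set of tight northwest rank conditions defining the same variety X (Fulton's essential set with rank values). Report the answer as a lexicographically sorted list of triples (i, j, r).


Rank table r_w(7×7) implied by the 22 constraints:

  R[1]: 0, 0, 0, 0, 0, 0, 1
  R[2]: 1, 1, 1, 1, 1, 1, 2
  R[3]: 1, 1, 2, 2, 2, 2, 3
  R[4]: 1, 1, 2, 2, 3, 3, 4
  R[5]: 1, 1, 2, 3, 4, 4, 5
  R[6]: 1, 1, 2, 3, 4, 5, 6
  R[7]: 1, 2, 3, 4, 5, 6, 7

hence w(1..7) = (7, 1, 3, 5, 4, 6, 2).

ℓ(w)=11; the 3 essential cells (i,j,r):

[(1, 6, 0), (4, 4, 2), (6, 2, 1)]
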